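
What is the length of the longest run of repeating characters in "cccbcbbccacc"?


Input: "cccbcbbccacc"
Scanning for longest run:
  Position 1 ('c'): continues run of 'c', length=2
  Position 2 ('c'): continues run of 'c', length=3
  Position 3 ('b'): new char, reset run to 1
  Position 4 ('c'): new char, reset run to 1
  Position 5 ('b'): new char, reset run to 1
  Position 6 ('b'): continues run of 'b', length=2
  Position 7 ('c'): new char, reset run to 1
  Position 8 ('c'): continues run of 'c', length=2
  Position 9 ('a'): new char, reset run to 1
  Position 10 ('c'): new char, reset run to 1
  Position 11 ('c'): continues run of 'c', length=2
Longest run: 'c' with length 3

3


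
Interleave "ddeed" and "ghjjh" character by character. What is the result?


Interleaving "ddeed" and "ghjjh":
  Position 0: 'd' from first, 'g' from second => "dg"
  Position 1: 'd' from first, 'h' from second => "dh"
  Position 2: 'e' from first, 'j' from second => "ej"
  Position 3: 'e' from first, 'j' from second => "ej"
  Position 4: 'd' from first, 'h' from second => "dh"
Result: dgdhejejdh

dgdhejejdh


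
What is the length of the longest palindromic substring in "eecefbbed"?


Input: "eecefbbed"
Checking substrings for palindromes:
  [1:4] "ece" (len 3) => palindrome
  [0:2] "ee" (len 2) => palindrome
  [5:7] "bb" (len 2) => palindrome
Longest palindromic substring: "ece" with length 3

3


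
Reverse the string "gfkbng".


Input: gfkbng
Reading characters right to left:
  Position 5: 'g'
  Position 4: 'n'
  Position 3: 'b'
  Position 2: 'k'
  Position 1: 'f'
  Position 0: 'g'
Reversed: gnbkfg

gnbkfg


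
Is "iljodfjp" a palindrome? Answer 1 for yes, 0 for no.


Input: iljodfjp
Reversed: pjfdojli
  Compare pos 0 ('i') with pos 7 ('p'): MISMATCH
  Compare pos 1 ('l') with pos 6 ('j'): MISMATCH
  Compare pos 2 ('j') with pos 5 ('f'): MISMATCH
  Compare pos 3 ('o') with pos 4 ('d'): MISMATCH
Result: not a palindrome

0


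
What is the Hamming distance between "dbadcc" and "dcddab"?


Comparing "dbadcc" and "dcddab" position by position:
  Position 0: 'd' vs 'd' => same
  Position 1: 'b' vs 'c' => differ
  Position 2: 'a' vs 'd' => differ
  Position 3: 'd' vs 'd' => same
  Position 4: 'c' vs 'a' => differ
  Position 5: 'c' vs 'b' => differ
Total differences (Hamming distance): 4

4


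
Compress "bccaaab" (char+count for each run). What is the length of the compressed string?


Input: bccaaab
Runs:
  'b' x 1 => "b1"
  'c' x 2 => "c2"
  'a' x 3 => "a3"
  'b' x 1 => "b1"
Compressed: "b1c2a3b1"
Compressed length: 8

8


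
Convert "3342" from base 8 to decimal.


Input: "3342" in base 8
Positional expansion:
  Digit '3' (value 3) x 8^3 = 1536
  Digit '3' (value 3) x 8^2 = 192
  Digit '4' (value 4) x 8^1 = 32
  Digit '2' (value 2) x 8^0 = 2
Sum = 1762

1762


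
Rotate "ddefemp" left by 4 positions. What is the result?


Input: "ddefemp", rotate left by 4
First 4 characters: "ddef"
Remaining characters: "emp"
Concatenate remaining + first: "emp" + "ddef" = "empddef"

empddef


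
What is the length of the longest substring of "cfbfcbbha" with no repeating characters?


Input: "cfbfcbbha"
Sliding window (track last position of each char):
  Position 0 ('c'): window [0,0] length 1 -- new best
  Position 1 ('f'): window [0,1] length 2 -- new best
  Position 2 ('b'): window [0,2] length 3 -- new best
  Position 3 ('f'): repeat (last at 1), move window start to 2
  Position 3 ('f'): window [2,3] length 2
  Position 4 ('c'): window [2,4] length 3
  Position 5 ('b'): repeat (last at 2), move window start to 3
  Position 5 ('b'): window [3,5] length 3
  Position 6 ('b'): repeat (last at 5), move window start to 6
  Position 6 ('b'): window [6,6] length 1
  Position 7 ('h'): window [6,7] length 2
  Position 8 ('a'): window [6,8] length 3
Longest substring with no repeats: "cfb" with length 3

3


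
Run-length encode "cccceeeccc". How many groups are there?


Input: cccceeeccc
Scanning for consecutive runs:
  Group 1: 'c' x 4 (positions 0-3)
  Group 2: 'e' x 3 (positions 4-6)
  Group 3: 'c' x 3 (positions 7-9)
Total groups: 3

3


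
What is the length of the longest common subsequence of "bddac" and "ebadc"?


LCS of "bddac" and "ebadc"
DP table:
           e    b    a    d    c
      0    0    0    0    0    0
  b   0    0    1    1    1    1
  d   0    0    1    1    2    2
  d   0    0    1    1    2    2
  a   0    0    1    2    2    2
  c   0    0    1    2    2    3
LCS length = dp[5][5] = 3

3


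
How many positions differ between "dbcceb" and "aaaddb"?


Comparing "dbcceb" and "aaaddb" position by position:
  Position 0: 'd' vs 'a' => DIFFER
  Position 1: 'b' vs 'a' => DIFFER
  Position 2: 'c' vs 'a' => DIFFER
  Position 3: 'c' vs 'd' => DIFFER
  Position 4: 'e' vs 'd' => DIFFER
  Position 5: 'b' vs 'b' => same
Positions that differ: 5

5


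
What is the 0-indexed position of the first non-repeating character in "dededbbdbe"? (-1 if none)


Input: dededbbdbe
Character frequencies:
  'b': 3
  'd': 4
  'e': 3
Scanning left to right for freq == 1:
  Position 0 ('d'): freq=4, skip
  Position 1 ('e'): freq=3, skip
  Position 2 ('d'): freq=4, skip
  Position 3 ('e'): freq=3, skip
  Position 4 ('d'): freq=4, skip
  Position 5 ('b'): freq=3, skip
  Position 6 ('b'): freq=3, skip
  Position 7 ('d'): freq=4, skip
  Position 8 ('b'): freq=3, skip
  Position 9 ('e'): freq=3, skip
  No unique character found => answer = -1

-1


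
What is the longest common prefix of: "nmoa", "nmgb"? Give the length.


Words: nmoa, nmgb
  Position 0: all 'n' => match
  Position 1: all 'm' => match
  Position 2: ('o', 'g') => mismatch, stop
LCP = "nm" (length 2)

2


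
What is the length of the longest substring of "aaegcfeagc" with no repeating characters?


Input: "aaegcfeagc"
Sliding window (track last position of each char):
  Position 0 ('a'): window [0,0] length 1 -- new best
  Position 1 ('a'): repeat (last at 0), move window start to 1
  Position 1 ('a'): window [1,1] length 1
  Position 2 ('e'): window [1,2] length 2 -- new best
  Position 3 ('g'): window [1,3] length 3 -- new best
  Position 4 ('c'): window [1,4] length 4 -- new best
  Position 5 ('f'): window [1,5] length 5 -- new best
  Position 6 ('e'): repeat (last at 2), move window start to 3
  Position 6 ('e'): window [3,6] length 4
  Position 7 ('a'): window [3,7] length 5
  Position 8 ('g'): repeat (last at 3), move window start to 4
  Position 8 ('g'): window [4,8] length 5
  Position 9 ('c'): repeat (last at 4), move window start to 5
  Position 9 ('c'): window [5,9] length 5
Longest substring with no repeats: "aegcf" with length 5

5


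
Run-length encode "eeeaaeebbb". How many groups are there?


Input: eeeaaeebbb
Scanning for consecutive runs:
  Group 1: 'e' x 3 (positions 0-2)
  Group 2: 'a' x 2 (positions 3-4)
  Group 3: 'e' x 2 (positions 5-6)
  Group 4: 'b' x 3 (positions 7-9)
Total groups: 4

4


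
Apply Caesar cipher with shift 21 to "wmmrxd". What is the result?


Caesar cipher: shift "wmmrxd" by 21
  'w' (pos 22) + 21 = pos 17 = 'r'
  'm' (pos 12) + 21 = pos 7 = 'h'
  'm' (pos 12) + 21 = pos 7 = 'h'
  'r' (pos 17) + 21 = pos 12 = 'm'
  'x' (pos 23) + 21 = pos 18 = 's'
  'd' (pos 3) + 21 = pos 24 = 'y'
Result: rhhmsy

rhhmsy


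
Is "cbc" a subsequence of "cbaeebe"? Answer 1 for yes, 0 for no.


Check if "cbc" is a subsequence of "cbaeebe"
Greedy scan:
  Position 0 ('c'): matches sub[0] = 'c'
  Position 1 ('b'): matches sub[1] = 'b'
  Position 2 ('a'): no match needed
  Position 3 ('e'): no match needed
  Position 4 ('e'): no match needed
  Position 5 ('b'): no match needed
  Position 6 ('e'): no match needed
Only matched 2/3 characters => not a subsequence

0


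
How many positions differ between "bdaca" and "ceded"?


Comparing "bdaca" and "ceded" position by position:
  Position 0: 'b' vs 'c' => DIFFER
  Position 1: 'd' vs 'e' => DIFFER
  Position 2: 'a' vs 'd' => DIFFER
  Position 3: 'c' vs 'e' => DIFFER
  Position 4: 'a' vs 'd' => DIFFER
Positions that differ: 5

5


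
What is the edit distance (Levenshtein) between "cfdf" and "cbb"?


Computing edit distance: "cfdf" -> "cbb"
DP table:
           c    b    b
      0    1    2    3
  c   1    0    1    2
  f   2    1    1    2
  d   3    2    2    2
  f   4    3    3    3
Edit distance = dp[4][3] = 3

3


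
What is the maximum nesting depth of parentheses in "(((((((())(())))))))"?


Input: "(((((((())(())))))))"
Tracking depth:
  Position 0 '(': depth becomes 1
  Position 1 '(': depth becomes 2
  Position 2 '(': depth becomes 3
  Position 3 '(': depth becomes 4
  Position 4 '(': depth becomes 5
  Position 5 '(': depth becomes 6
  Position 6 '(': depth becomes 7
  Position 7 '(': depth becomes 8
  Position 8 ')': depth becomes 7
  Position 9 ')': depth becomes 6
  Position 10 '(': depth becomes 7
  Position 11 '(': depth becomes 8
  Position 12 ')': depth becomes 7
  Position 13 ')': depth becomes 6
  Position 14 ')': depth becomes 5
  Position 15 ')': depth becomes 4
  Position 16 ')': depth becomes 3
  Position 17 ')': depth becomes 2
  Position 18 ')': depth becomes 1
  Position 19 ')': depth becomes 0
Maximum depth reached: 8

8


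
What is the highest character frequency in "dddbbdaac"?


Input: dddbbdaac
Character counts:
  'a': 2
  'b': 2
  'c': 1
  'd': 4
Maximum frequency: 4

4


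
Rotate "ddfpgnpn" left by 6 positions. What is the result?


Input: "ddfpgnpn", rotate left by 6
First 6 characters: "ddfpgn"
Remaining characters: "pn"
Concatenate remaining + first: "pn" + "ddfpgn" = "pnddfpgn"

pnddfpgn


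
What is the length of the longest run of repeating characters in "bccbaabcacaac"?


Input: "bccbaabcacaac"
Scanning for longest run:
  Position 1 ('c'): new char, reset run to 1
  Position 2 ('c'): continues run of 'c', length=2
  Position 3 ('b'): new char, reset run to 1
  Position 4 ('a'): new char, reset run to 1
  Position 5 ('a'): continues run of 'a', length=2
  Position 6 ('b'): new char, reset run to 1
  Position 7 ('c'): new char, reset run to 1
  Position 8 ('a'): new char, reset run to 1
  Position 9 ('c'): new char, reset run to 1
  Position 10 ('a'): new char, reset run to 1
  Position 11 ('a'): continues run of 'a', length=2
  Position 12 ('c'): new char, reset run to 1
Longest run: 'c' with length 2

2


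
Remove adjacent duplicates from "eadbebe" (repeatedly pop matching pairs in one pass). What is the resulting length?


Input: eadbebe
Stack-based adjacent duplicate removal:
  Read 'e': push. Stack: e
  Read 'a': push. Stack: ea
  Read 'd': push. Stack: ead
  Read 'b': push. Stack: eadb
  Read 'e': push. Stack: eadbe
  Read 'b': push. Stack: eadbeb
  Read 'e': push. Stack: eadbebe
Final stack: "eadbebe" (length 7)

7


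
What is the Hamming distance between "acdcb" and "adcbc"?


Comparing "acdcb" and "adcbc" position by position:
  Position 0: 'a' vs 'a' => same
  Position 1: 'c' vs 'd' => differ
  Position 2: 'd' vs 'c' => differ
  Position 3: 'c' vs 'b' => differ
  Position 4: 'b' vs 'c' => differ
Total differences (Hamming distance): 4

4


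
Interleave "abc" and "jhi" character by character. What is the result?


Interleaving "abc" and "jhi":
  Position 0: 'a' from first, 'j' from second => "aj"
  Position 1: 'b' from first, 'h' from second => "bh"
  Position 2: 'c' from first, 'i' from second => "ci"
Result: ajbhci

ajbhci


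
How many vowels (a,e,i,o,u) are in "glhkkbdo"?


Input: glhkkbdo
Checking each character:
  'g' at position 0: consonant
  'l' at position 1: consonant
  'h' at position 2: consonant
  'k' at position 3: consonant
  'k' at position 4: consonant
  'b' at position 5: consonant
  'd' at position 6: consonant
  'o' at position 7: vowel (running total: 1)
Total vowels: 1

1


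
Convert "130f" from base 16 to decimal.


Input: "130f" in base 16
Positional expansion:
  Digit '1' (value 1) x 16^3 = 4096
  Digit '3' (value 3) x 16^2 = 768
  Digit '0' (value 0) x 16^1 = 0
  Digit 'f' (value 15) x 16^0 = 15
Sum = 4879

4879


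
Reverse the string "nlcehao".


Input: nlcehao
Reading characters right to left:
  Position 6: 'o'
  Position 5: 'a'
  Position 4: 'h'
  Position 3: 'e'
  Position 2: 'c'
  Position 1: 'l'
  Position 0: 'n'
Reversed: oahecln

oahecln


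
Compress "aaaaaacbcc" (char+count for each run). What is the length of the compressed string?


Input: aaaaaacbcc
Runs:
  'a' x 6 => "a6"
  'c' x 1 => "c1"
  'b' x 1 => "b1"
  'c' x 2 => "c2"
Compressed: "a6c1b1c2"
Compressed length: 8

8


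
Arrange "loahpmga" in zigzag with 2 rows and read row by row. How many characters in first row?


Zigzag "loahpmga" into 2 rows:
Placing characters:
  'l' => row 0
  'o' => row 1
  'a' => row 0
  'h' => row 1
  'p' => row 0
  'm' => row 1
  'g' => row 0
  'a' => row 1
Rows:
  Row 0: "lapg"
  Row 1: "ohma"
First row length: 4

4


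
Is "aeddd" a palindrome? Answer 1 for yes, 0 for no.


Input: aeddd
Reversed: dddea
  Compare pos 0 ('a') with pos 4 ('d'): MISMATCH
  Compare pos 1 ('e') with pos 3 ('d'): MISMATCH
Result: not a palindrome

0


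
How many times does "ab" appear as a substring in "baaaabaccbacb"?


Searching for "ab" in "baaaabaccbacb"
Scanning each position:
  Position 0: "ba" => no
  Position 1: "aa" => no
  Position 2: "aa" => no
  Position 3: "aa" => no
  Position 4: "ab" => MATCH
  Position 5: "ba" => no
  Position 6: "ac" => no
  Position 7: "cc" => no
  Position 8: "cb" => no
  Position 9: "ba" => no
  Position 10: "ac" => no
  Position 11: "cb" => no
Total occurrences: 1

1


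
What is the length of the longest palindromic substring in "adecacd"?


Input: "adecacd"
Checking substrings for palindromes:
  [3:6] "cac" (len 3) => palindrome
Longest palindromic substring: "cac" with length 3

3


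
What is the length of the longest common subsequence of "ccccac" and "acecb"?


LCS of "ccccac" and "acecb"
DP table:
           a    c    e    c    b
      0    0    0    0    0    0
  c   0    0    1    1    1    1
  c   0    0    1    1    2    2
  c   0    0    1    1    2    2
  c   0    0    1    1    2    2
  a   0    1    1    1    2    2
  c   0    1    2    2    2    2
LCS length = dp[6][5] = 2

2


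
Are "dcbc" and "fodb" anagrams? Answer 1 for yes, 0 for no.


Strings: "dcbc", "fodb"
Sorted first:  bccd
Sorted second: bdfo
Differ at position 1: 'c' vs 'd' => not anagrams

0


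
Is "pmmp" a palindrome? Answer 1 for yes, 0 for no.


Input: pmmp
Reversed: pmmp
  Compare pos 0 ('p') with pos 3 ('p'): match
  Compare pos 1 ('m') with pos 2 ('m'): match
Result: palindrome

1


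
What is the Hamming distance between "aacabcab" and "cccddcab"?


Comparing "aacabcab" and "cccddcab" position by position:
  Position 0: 'a' vs 'c' => differ
  Position 1: 'a' vs 'c' => differ
  Position 2: 'c' vs 'c' => same
  Position 3: 'a' vs 'd' => differ
  Position 4: 'b' vs 'd' => differ
  Position 5: 'c' vs 'c' => same
  Position 6: 'a' vs 'a' => same
  Position 7: 'b' vs 'b' => same
Total differences (Hamming distance): 4

4


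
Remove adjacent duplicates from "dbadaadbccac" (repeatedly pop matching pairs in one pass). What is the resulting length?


Input: dbadaadbccac
Stack-based adjacent duplicate removal:
  Read 'd': push. Stack: d
  Read 'b': push. Stack: db
  Read 'a': push. Stack: dba
  Read 'd': push. Stack: dbad
  Read 'a': push. Stack: dbada
  Read 'a': matches stack top 'a' => pop. Stack: dbad
  Read 'd': matches stack top 'd' => pop. Stack: dba
  Read 'b': push. Stack: dbab
  Read 'c': push. Stack: dbabc
  Read 'c': matches stack top 'c' => pop. Stack: dbab
  Read 'a': push. Stack: dbaba
  Read 'c': push. Stack: dbabac
Final stack: "dbabac" (length 6)

6


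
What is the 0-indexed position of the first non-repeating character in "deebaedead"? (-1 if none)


Input: deebaedead
Character frequencies:
  'a': 2
  'b': 1
  'd': 3
  'e': 4
Scanning left to right for freq == 1:
  Position 0 ('d'): freq=3, skip
  Position 1 ('e'): freq=4, skip
  Position 2 ('e'): freq=4, skip
  Position 3 ('b'): unique! => answer = 3

3


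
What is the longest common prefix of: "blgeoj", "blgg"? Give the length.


Words: blgeoj, blgg
  Position 0: all 'b' => match
  Position 1: all 'l' => match
  Position 2: all 'g' => match
  Position 3: ('e', 'g') => mismatch, stop
LCP = "blg" (length 3)

3


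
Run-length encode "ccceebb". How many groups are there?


Input: ccceebb
Scanning for consecutive runs:
  Group 1: 'c' x 3 (positions 0-2)
  Group 2: 'e' x 2 (positions 3-4)
  Group 3: 'b' x 2 (positions 5-6)
Total groups: 3

3


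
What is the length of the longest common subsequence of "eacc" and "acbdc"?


LCS of "eacc" and "acbdc"
DP table:
           a    c    b    d    c
      0    0    0    0    0    0
  e   0    0    0    0    0    0
  a   0    1    1    1    1    1
  c   0    1    2    2    2    2
  c   0    1    2    2    2    3
LCS length = dp[4][5] = 3

3


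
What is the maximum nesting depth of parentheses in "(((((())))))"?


Input: "(((((())))))"
Tracking depth:
  Position 0 '(': depth becomes 1
  Position 1 '(': depth becomes 2
  Position 2 '(': depth becomes 3
  Position 3 '(': depth becomes 4
  Position 4 '(': depth becomes 5
  Position 5 '(': depth becomes 6
  Position 6 ')': depth becomes 5
  Position 7 ')': depth becomes 4
  Position 8 ')': depth becomes 3
  Position 9 ')': depth becomes 2
  Position 10 ')': depth becomes 1
  Position 11 ')': depth becomes 0
Maximum depth reached: 6

6


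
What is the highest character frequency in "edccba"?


Input: edccba
Character counts:
  'a': 1
  'b': 1
  'c': 2
  'd': 1
  'e': 1
Maximum frequency: 2

2


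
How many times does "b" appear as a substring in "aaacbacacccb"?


Searching for "b" in "aaacbacacccb"
Scanning each position:
  Position 0: "a" => no
  Position 1: "a" => no
  Position 2: "a" => no
  Position 3: "c" => no
  Position 4: "b" => MATCH
  Position 5: "a" => no
  Position 6: "c" => no
  Position 7: "a" => no
  Position 8: "c" => no
  Position 9: "c" => no
  Position 10: "c" => no
  Position 11: "b" => MATCH
Total occurrences: 2

2


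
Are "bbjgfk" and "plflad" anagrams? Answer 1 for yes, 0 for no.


Strings: "bbjgfk", "plflad"
Sorted first:  bbfgjk
Sorted second: adfllp
Differ at position 0: 'b' vs 'a' => not anagrams

0


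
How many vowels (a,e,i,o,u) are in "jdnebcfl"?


Input: jdnebcfl
Checking each character:
  'j' at position 0: consonant
  'd' at position 1: consonant
  'n' at position 2: consonant
  'e' at position 3: vowel (running total: 1)
  'b' at position 4: consonant
  'c' at position 5: consonant
  'f' at position 6: consonant
  'l' at position 7: consonant
Total vowels: 1

1


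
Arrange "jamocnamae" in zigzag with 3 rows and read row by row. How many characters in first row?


Zigzag "jamocnamae" into 3 rows:
Placing characters:
  'j' => row 0
  'a' => row 1
  'm' => row 2
  'o' => row 1
  'c' => row 0
  'n' => row 1
  'a' => row 2
  'm' => row 1
  'a' => row 0
  'e' => row 1
Rows:
  Row 0: "jca"
  Row 1: "aonme"
  Row 2: "ma"
First row length: 3

3


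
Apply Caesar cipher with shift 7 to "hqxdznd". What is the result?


Caesar cipher: shift "hqxdznd" by 7
  'h' (pos 7) + 7 = pos 14 = 'o'
  'q' (pos 16) + 7 = pos 23 = 'x'
  'x' (pos 23) + 7 = pos 4 = 'e'
  'd' (pos 3) + 7 = pos 10 = 'k'
  'z' (pos 25) + 7 = pos 6 = 'g'
  'n' (pos 13) + 7 = pos 20 = 'u'
  'd' (pos 3) + 7 = pos 10 = 'k'
Result: oxekguk

oxekguk


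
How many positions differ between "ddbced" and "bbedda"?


Comparing "ddbced" and "bbedda" position by position:
  Position 0: 'd' vs 'b' => DIFFER
  Position 1: 'd' vs 'b' => DIFFER
  Position 2: 'b' vs 'e' => DIFFER
  Position 3: 'c' vs 'd' => DIFFER
  Position 4: 'e' vs 'd' => DIFFER
  Position 5: 'd' vs 'a' => DIFFER
Positions that differ: 6

6


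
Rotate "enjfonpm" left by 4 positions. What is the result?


Input: "enjfonpm", rotate left by 4
First 4 characters: "enjf"
Remaining characters: "onpm"
Concatenate remaining + first: "onpm" + "enjf" = "onpmenjf"

onpmenjf


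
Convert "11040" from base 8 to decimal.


Input: "11040" in base 8
Positional expansion:
  Digit '1' (value 1) x 8^4 = 4096
  Digit '1' (value 1) x 8^3 = 512
  Digit '0' (value 0) x 8^2 = 0
  Digit '4' (value 4) x 8^1 = 32
  Digit '0' (value 0) x 8^0 = 0
Sum = 4640

4640


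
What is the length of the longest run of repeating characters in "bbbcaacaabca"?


Input: "bbbcaacaabca"
Scanning for longest run:
  Position 1 ('b'): continues run of 'b', length=2
  Position 2 ('b'): continues run of 'b', length=3
  Position 3 ('c'): new char, reset run to 1
  Position 4 ('a'): new char, reset run to 1
  Position 5 ('a'): continues run of 'a', length=2
  Position 6 ('c'): new char, reset run to 1
  Position 7 ('a'): new char, reset run to 1
  Position 8 ('a'): continues run of 'a', length=2
  Position 9 ('b'): new char, reset run to 1
  Position 10 ('c'): new char, reset run to 1
  Position 11 ('a'): new char, reset run to 1
Longest run: 'b' with length 3

3


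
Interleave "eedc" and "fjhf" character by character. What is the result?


Interleaving "eedc" and "fjhf":
  Position 0: 'e' from first, 'f' from second => "ef"
  Position 1: 'e' from first, 'j' from second => "ej"
  Position 2: 'd' from first, 'h' from second => "dh"
  Position 3: 'c' from first, 'f' from second => "cf"
Result: efejdhcf

efejdhcf


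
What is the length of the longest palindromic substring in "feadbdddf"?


Input: "feadbdddf"
Checking substrings for palindromes:
  [3:6] "dbd" (len 3) => palindrome
  [5:8] "ddd" (len 3) => palindrome
  [5:7] "dd" (len 2) => palindrome
  [6:8] "dd" (len 2) => palindrome
Longest palindromic substring: "dbd" with length 3

3


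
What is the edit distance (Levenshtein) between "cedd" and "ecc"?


Computing edit distance: "cedd" -> "ecc"
DP table:
           e    c    c
      0    1    2    3
  c   1    1    1    2
  e   2    1    2    2
  d   3    2    2    3
  d   4    3    3    3
Edit distance = dp[4][3] = 3

3


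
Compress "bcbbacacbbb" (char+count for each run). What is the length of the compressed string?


Input: bcbbacacbbb
Runs:
  'b' x 1 => "b1"
  'c' x 1 => "c1"
  'b' x 2 => "b2"
  'a' x 1 => "a1"
  'c' x 1 => "c1"
  'a' x 1 => "a1"
  'c' x 1 => "c1"
  'b' x 3 => "b3"
Compressed: "b1c1b2a1c1a1c1b3"
Compressed length: 16

16


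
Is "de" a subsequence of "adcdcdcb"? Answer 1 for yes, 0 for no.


Check if "de" is a subsequence of "adcdcdcb"
Greedy scan:
  Position 0 ('a'): no match needed
  Position 1 ('d'): matches sub[0] = 'd'
  Position 2 ('c'): no match needed
  Position 3 ('d'): no match needed
  Position 4 ('c'): no match needed
  Position 5 ('d'): no match needed
  Position 6 ('c'): no match needed
  Position 7 ('b'): no match needed
Only matched 1/2 characters => not a subsequence

0


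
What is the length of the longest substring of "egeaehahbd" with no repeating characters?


Input: "egeaehahbd"
Sliding window (track last position of each char):
  Position 0 ('e'): window [0,0] length 1 -- new best
  Position 1 ('g'): window [0,1] length 2 -- new best
  Position 2 ('e'): repeat (last at 0), move window start to 1
  Position 2 ('e'): window [1,2] length 2
  Position 3 ('a'): window [1,3] length 3 -- new best
  Position 4 ('e'): repeat (last at 2), move window start to 3
  Position 4 ('e'): window [3,4] length 2
  Position 5 ('h'): window [3,5] length 3
  Position 6 ('a'): repeat (last at 3), move window start to 4
  Position 6 ('a'): window [4,6] length 3
  Position 7 ('h'): repeat (last at 5), move window start to 6
  Position 7 ('h'): window [6,7] length 2
  Position 8 ('b'): window [6,8] length 3
  Position 9 ('d'): window [6,9] length 4 -- new best
Longest substring with no repeats: "ahbd" with length 4

4


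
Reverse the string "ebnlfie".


Input: ebnlfie
Reading characters right to left:
  Position 6: 'e'
  Position 5: 'i'
  Position 4: 'f'
  Position 3: 'l'
  Position 2: 'n'
  Position 1: 'b'
  Position 0: 'e'
Reversed: eiflnbe

eiflnbe


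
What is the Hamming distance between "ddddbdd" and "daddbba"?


Comparing "ddddbdd" and "daddbba" position by position:
  Position 0: 'd' vs 'd' => same
  Position 1: 'd' vs 'a' => differ
  Position 2: 'd' vs 'd' => same
  Position 3: 'd' vs 'd' => same
  Position 4: 'b' vs 'b' => same
  Position 5: 'd' vs 'b' => differ
  Position 6: 'd' vs 'a' => differ
Total differences (Hamming distance): 3

3


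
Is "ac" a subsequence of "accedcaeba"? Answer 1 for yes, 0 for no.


Check if "ac" is a subsequence of "accedcaeba"
Greedy scan:
  Position 0 ('a'): matches sub[0] = 'a'
  Position 1 ('c'): matches sub[1] = 'c'
  Position 2 ('c'): no match needed
  Position 3 ('e'): no match needed
  Position 4 ('d'): no match needed
  Position 5 ('c'): no match needed
  Position 6 ('a'): no match needed
  Position 7 ('e'): no match needed
  Position 8 ('b'): no match needed
  Position 9 ('a'): no match needed
All 2 characters matched => is a subsequence

1


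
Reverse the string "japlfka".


Input: japlfka
Reading characters right to left:
  Position 6: 'a'
  Position 5: 'k'
  Position 4: 'f'
  Position 3: 'l'
  Position 2: 'p'
  Position 1: 'a'
  Position 0: 'j'
Reversed: akflpaj

akflpaj


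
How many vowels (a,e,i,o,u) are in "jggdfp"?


Input: jggdfp
Checking each character:
  'j' at position 0: consonant
  'g' at position 1: consonant
  'g' at position 2: consonant
  'd' at position 3: consonant
  'f' at position 4: consonant
  'p' at position 5: consonant
Total vowels: 0

0


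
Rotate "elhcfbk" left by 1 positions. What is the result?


Input: "elhcfbk", rotate left by 1
First 1 characters: "e"
Remaining characters: "lhcfbk"
Concatenate remaining + first: "lhcfbk" + "e" = "lhcfbke"

lhcfbke


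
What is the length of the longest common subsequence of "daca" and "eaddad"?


LCS of "daca" and "eaddad"
DP table:
           e    a    d    d    a    d
      0    0    0    0    0    0    0
  d   0    0    0    1    1    1    1
  a   0    0    1    1    1    2    2
  c   0    0    1    1    1    2    2
  a   0    0    1    1    1    2    2
LCS length = dp[4][6] = 2

2


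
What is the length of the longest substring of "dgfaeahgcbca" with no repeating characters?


Input: "dgfaeahgcbca"
Sliding window (track last position of each char):
  Position 0 ('d'): window [0,0] length 1 -- new best
  Position 1 ('g'): window [0,1] length 2 -- new best
  Position 2 ('f'): window [0,2] length 3 -- new best
  Position 3 ('a'): window [0,3] length 4 -- new best
  Position 4 ('e'): window [0,4] length 5 -- new best
  Position 5 ('a'): repeat (last at 3), move window start to 4
  Position 5 ('a'): window [4,5] length 2
  Position 6 ('h'): window [4,6] length 3
  Position 7 ('g'): window [4,7] length 4
  Position 8 ('c'): window [4,8] length 5
  Position 9 ('b'): window [4,9] length 6 -- new best
  Position 10 ('c'): repeat (last at 8), move window start to 9
  Position 10 ('c'): window [9,10] length 2
  Position 11 ('a'): window [9,11] length 3
Longest substring with no repeats: "eahgcb" with length 6

6


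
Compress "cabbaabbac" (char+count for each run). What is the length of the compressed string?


Input: cabbaabbac
Runs:
  'c' x 1 => "c1"
  'a' x 1 => "a1"
  'b' x 2 => "b2"
  'a' x 2 => "a2"
  'b' x 2 => "b2"
  'a' x 1 => "a1"
  'c' x 1 => "c1"
Compressed: "c1a1b2a2b2a1c1"
Compressed length: 14

14


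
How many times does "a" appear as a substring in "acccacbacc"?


Searching for "a" in "acccacbacc"
Scanning each position:
  Position 0: "a" => MATCH
  Position 1: "c" => no
  Position 2: "c" => no
  Position 3: "c" => no
  Position 4: "a" => MATCH
  Position 5: "c" => no
  Position 6: "b" => no
  Position 7: "a" => MATCH
  Position 8: "c" => no
  Position 9: "c" => no
Total occurrences: 3

3


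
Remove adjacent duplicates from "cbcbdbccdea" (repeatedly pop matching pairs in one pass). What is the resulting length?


Input: cbcbdbccdea
Stack-based adjacent duplicate removal:
  Read 'c': push. Stack: c
  Read 'b': push. Stack: cb
  Read 'c': push. Stack: cbc
  Read 'b': push. Stack: cbcb
  Read 'd': push. Stack: cbcbd
  Read 'b': push. Stack: cbcbdb
  Read 'c': push. Stack: cbcbdbc
  Read 'c': matches stack top 'c' => pop. Stack: cbcbdb
  Read 'd': push. Stack: cbcbdbd
  Read 'e': push. Stack: cbcbdbde
  Read 'a': push. Stack: cbcbdbdea
Final stack: "cbcbdbdea" (length 9)

9


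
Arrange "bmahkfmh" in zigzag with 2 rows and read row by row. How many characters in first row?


Zigzag "bmahkfmh" into 2 rows:
Placing characters:
  'b' => row 0
  'm' => row 1
  'a' => row 0
  'h' => row 1
  'k' => row 0
  'f' => row 1
  'm' => row 0
  'h' => row 1
Rows:
  Row 0: "bakm"
  Row 1: "mhfh"
First row length: 4

4


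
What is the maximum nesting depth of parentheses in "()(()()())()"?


Input: "()(()()())()"
Tracking depth:
  Position 0 '(': depth becomes 1
  Position 1 ')': depth becomes 0
  Position 2 '(': depth becomes 1
  Position 3 '(': depth becomes 2
  Position 4 ')': depth becomes 1
  Position 5 '(': depth becomes 2
  Position 6 ')': depth becomes 1
  Position 7 '(': depth becomes 2
  Position 8 ')': depth becomes 1
  Position 9 ')': depth becomes 0
  Position 10 '(': depth becomes 1
  Position 11 ')': depth becomes 0
Maximum depth reached: 2

2


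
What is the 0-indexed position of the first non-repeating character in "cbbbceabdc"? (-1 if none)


Input: cbbbceabdc
Character frequencies:
  'a': 1
  'b': 4
  'c': 3
  'd': 1
  'e': 1
Scanning left to right for freq == 1:
  Position 0 ('c'): freq=3, skip
  Position 1 ('b'): freq=4, skip
  Position 2 ('b'): freq=4, skip
  Position 3 ('b'): freq=4, skip
  Position 4 ('c'): freq=3, skip
  Position 5 ('e'): unique! => answer = 5

5


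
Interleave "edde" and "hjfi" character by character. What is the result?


Interleaving "edde" and "hjfi":
  Position 0: 'e' from first, 'h' from second => "eh"
  Position 1: 'd' from first, 'j' from second => "dj"
  Position 2: 'd' from first, 'f' from second => "df"
  Position 3: 'e' from first, 'i' from second => "ei"
Result: ehdjdfei

ehdjdfei


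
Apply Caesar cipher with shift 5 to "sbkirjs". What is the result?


Caesar cipher: shift "sbkirjs" by 5
  's' (pos 18) + 5 = pos 23 = 'x'
  'b' (pos 1) + 5 = pos 6 = 'g'
  'k' (pos 10) + 5 = pos 15 = 'p'
  'i' (pos 8) + 5 = pos 13 = 'n'
  'r' (pos 17) + 5 = pos 22 = 'w'
  'j' (pos 9) + 5 = pos 14 = 'o'
  's' (pos 18) + 5 = pos 23 = 'x'
Result: xgpnwox

xgpnwox


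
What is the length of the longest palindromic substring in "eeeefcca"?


Input: "eeeefcca"
Checking substrings for palindromes:
  [0:4] "eeee" (len 4) => palindrome
  [0:3] "eee" (len 3) => palindrome
  [1:4] "eee" (len 3) => palindrome
  [0:2] "ee" (len 2) => palindrome
  [1:3] "ee" (len 2) => palindrome
  [2:4] "ee" (len 2) => palindrome
Longest palindromic substring: "eeee" with length 4

4


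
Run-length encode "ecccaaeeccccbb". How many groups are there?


Input: ecccaaeeccccbb
Scanning for consecutive runs:
  Group 1: 'e' x 1 (positions 0-0)
  Group 2: 'c' x 3 (positions 1-3)
  Group 3: 'a' x 2 (positions 4-5)
  Group 4: 'e' x 2 (positions 6-7)
  Group 5: 'c' x 4 (positions 8-11)
  Group 6: 'b' x 2 (positions 12-13)
Total groups: 6

6


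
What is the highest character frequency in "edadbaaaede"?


Input: edadbaaaede
Character counts:
  'a': 4
  'b': 1
  'd': 3
  'e': 3
Maximum frequency: 4

4


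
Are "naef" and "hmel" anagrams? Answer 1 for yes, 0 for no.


Strings: "naef", "hmel"
Sorted first:  aefn
Sorted second: ehlm
Differ at position 0: 'a' vs 'e' => not anagrams

0


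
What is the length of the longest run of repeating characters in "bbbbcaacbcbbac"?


Input: "bbbbcaacbcbbac"
Scanning for longest run:
  Position 1 ('b'): continues run of 'b', length=2
  Position 2 ('b'): continues run of 'b', length=3
  Position 3 ('b'): continues run of 'b', length=4
  Position 4 ('c'): new char, reset run to 1
  Position 5 ('a'): new char, reset run to 1
  Position 6 ('a'): continues run of 'a', length=2
  Position 7 ('c'): new char, reset run to 1
  Position 8 ('b'): new char, reset run to 1
  Position 9 ('c'): new char, reset run to 1
  Position 10 ('b'): new char, reset run to 1
  Position 11 ('b'): continues run of 'b', length=2
  Position 12 ('a'): new char, reset run to 1
  Position 13 ('c'): new char, reset run to 1
Longest run: 'b' with length 4

4


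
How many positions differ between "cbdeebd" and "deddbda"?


Comparing "cbdeebd" and "deddbda" position by position:
  Position 0: 'c' vs 'd' => DIFFER
  Position 1: 'b' vs 'e' => DIFFER
  Position 2: 'd' vs 'd' => same
  Position 3: 'e' vs 'd' => DIFFER
  Position 4: 'e' vs 'b' => DIFFER
  Position 5: 'b' vs 'd' => DIFFER
  Position 6: 'd' vs 'a' => DIFFER
Positions that differ: 6

6


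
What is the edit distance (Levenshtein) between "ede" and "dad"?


Computing edit distance: "ede" -> "dad"
DP table:
           d    a    d
      0    1    2    3
  e   1    1    2    3
  d   2    1    2    2
  e   3    2    2    3
Edit distance = dp[3][3] = 3

3


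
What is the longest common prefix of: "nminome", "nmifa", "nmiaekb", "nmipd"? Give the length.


Words: nminome, nmifa, nmiaekb, nmipd
  Position 0: all 'n' => match
  Position 1: all 'm' => match
  Position 2: all 'i' => match
  Position 3: ('n', 'f', 'a', 'p') => mismatch, stop
LCP = "nmi" (length 3)

3


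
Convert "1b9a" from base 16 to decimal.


Input: "1b9a" in base 16
Positional expansion:
  Digit '1' (value 1) x 16^3 = 4096
  Digit 'b' (value 11) x 16^2 = 2816
  Digit '9' (value 9) x 16^1 = 144
  Digit 'a' (value 10) x 16^0 = 10
Sum = 7066

7066


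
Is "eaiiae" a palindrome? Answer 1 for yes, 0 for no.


Input: eaiiae
Reversed: eaiiae
  Compare pos 0 ('e') with pos 5 ('e'): match
  Compare pos 1 ('a') with pos 4 ('a'): match
  Compare pos 2 ('i') with pos 3 ('i'): match
Result: palindrome

1


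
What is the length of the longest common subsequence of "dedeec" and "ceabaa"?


LCS of "dedeec" and "ceabaa"
DP table:
           c    e    a    b    a    a
      0    0    0    0    0    0    0
  d   0    0    0    0    0    0    0
  e   0    0    1    1    1    1    1
  d   0    0    1    1    1    1    1
  e   0    0    1    1    1    1    1
  e   0    0    1    1    1    1    1
  c   0    1    1    1    1    1    1
LCS length = dp[6][6] = 1

1


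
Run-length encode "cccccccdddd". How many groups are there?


Input: cccccccdddd
Scanning for consecutive runs:
  Group 1: 'c' x 7 (positions 0-6)
  Group 2: 'd' x 4 (positions 7-10)
Total groups: 2

2


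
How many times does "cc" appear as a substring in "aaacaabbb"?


Searching for "cc" in "aaacaabbb"
Scanning each position:
  Position 0: "aa" => no
  Position 1: "aa" => no
  Position 2: "ac" => no
  Position 3: "ca" => no
  Position 4: "aa" => no
  Position 5: "ab" => no
  Position 6: "bb" => no
  Position 7: "bb" => no
Total occurrences: 0

0


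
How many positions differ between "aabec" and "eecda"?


Comparing "aabec" and "eecda" position by position:
  Position 0: 'a' vs 'e' => DIFFER
  Position 1: 'a' vs 'e' => DIFFER
  Position 2: 'b' vs 'c' => DIFFER
  Position 3: 'e' vs 'd' => DIFFER
  Position 4: 'c' vs 'a' => DIFFER
Positions that differ: 5

5


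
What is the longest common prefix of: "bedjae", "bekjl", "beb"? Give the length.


Words: bedjae, bekjl, beb
  Position 0: all 'b' => match
  Position 1: all 'e' => match
  Position 2: ('d', 'k', 'b') => mismatch, stop
LCP = "be" (length 2)

2


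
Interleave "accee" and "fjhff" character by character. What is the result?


Interleaving "accee" and "fjhff":
  Position 0: 'a' from first, 'f' from second => "af"
  Position 1: 'c' from first, 'j' from second => "cj"
  Position 2: 'c' from first, 'h' from second => "ch"
  Position 3: 'e' from first, 'f' from second => "ef"
  Position 4: 'e' from first, 'f' from second => "ef"
Result: afcjchefef

afcjchefef


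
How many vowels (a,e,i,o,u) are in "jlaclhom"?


Input: jlaclhom
Checking each character:
  'j' at position 0: consonant
  'l' at position 1: consonant
  'a' at position 2: vowel (running total: 1)
  'c' at position 3: consonant
  'l' at position 4: consonant
  'h' at position 5: consonant
  'o' at position 6: vowel (running total: 2)
  'm' at position 7: consonant
Total vowels: 2

2


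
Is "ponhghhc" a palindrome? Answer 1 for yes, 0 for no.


Input: ponhghhc
Reversed: chhghnop
  Compare pos 0 ('p') with pos 7 ('c'): MISMATCH
  Compare pos 1 ('o') with pos 6 ('h'): MISMATCH
  Compare pos 2 ('n') with pos 5 ('h'): MISMATCH
  Compare pos 3 ('h') with pos 4 ('g'): MISMATCH
Result: not a palindrome

0


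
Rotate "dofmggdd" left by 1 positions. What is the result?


Input: "dofmggdd", rotate left by 1
First 1 characters: "d"
Remaining characters: "ofmggdd"
Concatenate remaining + first: "ofmggdd" + "d" = "ofmggddd"

ofmggddd


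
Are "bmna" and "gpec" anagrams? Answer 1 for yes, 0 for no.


Strings: "bmna", "gpec"
Sorted first:  abmn
Sorted second: cegp
Differ at position 0: 'a' vs 'c' => not anagrams

0


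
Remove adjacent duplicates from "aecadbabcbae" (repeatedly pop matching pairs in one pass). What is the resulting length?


Input: aecadbabcbae
Stack-based adjacent duplicate removal:
  Read 'a': push. Stack: a
  Read 'e': push. Stack: ae
  Read 'c': push. Stack: aec
  Read 'a': push. Stack: aeca
  Read 'd': push. Stack: aecad
  Read 'b': push. Stack: aecadb
  Read 'a': push. Stack: aecadba
  Read 'b': push. Stack: aecadbab
  Read 'c': push. Stack: aecadbabc
  Read 'b': push. Stack: aecadbabcb
  Read 'a': push. Stack: aecadbabcba
  Read 'e': push. Stack: aecadbabcbae
Final stack: "aecadbabcbae" (length 12)

12


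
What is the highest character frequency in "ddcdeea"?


Input: ddcdeea
Character counts:
  'a': 1
  'c': 1
  'd': 3
  'e': 2
Maximum frequency: 3

3


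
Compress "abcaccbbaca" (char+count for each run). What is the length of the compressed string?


Input: abcaccbbaca
Runs:
  'a' x 1 => "a1"
  'b' x 1 => "b1"
  'c' x 1 => "c1"
  'a' x 1 => "a1"
  'c' x 2 => "c2"
  'b' x 2 => "b2"
  'a' x 1 => "a1"
  'c' x 1 => "c1"
  'a' x 1 => "a1"
Compressed: "a1b1c1a1c2b2a1c1a1"
Compressed length: 18

18


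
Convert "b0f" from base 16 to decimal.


Input: "b0f" in base 16
Positional expansion:
  Digit 'b' (value 11) x 16^2 = 2816
  Digit '0' (value 0) x 16^1 = 0
  Digit 'f' (value 15) x 16^0 = 15
Sum = 2831

2831


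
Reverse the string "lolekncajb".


Input: lolekncajb
Reading characters right to left:
  Position 9: 'b'
  Position 8: 'j'
  Position 7: 'a'
  Position 6: 'c'
  Position 5: 'n'
  Position 4: 'k'
  Position 3: 'e'
  Position 2: 'l'
  Position 1: 'o'
  Position 0: 'l'
Reversed: bjacnkelol

bjacnkelol


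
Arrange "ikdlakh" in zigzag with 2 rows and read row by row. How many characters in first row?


Zigzag "ikdlakh" into 2 rows:
Placing characters:
  'i' => row 0
  'k' => row 1
  'd' => row 0
  'l' => row 1
  'a' => row 0
  'k' => row 1
  'h' => row 0
Rows:
  Row 0: "idah"
  Row 1: "klk"
First row length: 4

4


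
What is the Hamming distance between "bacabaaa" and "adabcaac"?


Comparing "bacabaaa" and "adabcaac" position by position:
  Position 0: 'b' vs 'a' => differ
  Position 1: 'a' vs 'd' => differ
  Position 2: 'c' vs 'a' => differ
  Position 3: 'a' vs 'b' => differ
  Position 4: 'b' vs 'c' => differ
  Position 5: 'a' vs 'a' => same
  Position 6: 'a' vs 'a' => same
  Position 7: 'a' vs 'c' => differ
Total differences (Hamming distance): 6

6


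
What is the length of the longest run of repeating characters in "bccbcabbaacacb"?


Input: "bccbcabbaacacb"
Scanning for longest run:
  Position 1 ('c'): new char, reset run to 1
  Position 2 ('c'): continues run of 'c', length=2
  Position 3 ('b'): new char, reset run to 1
  Position 4 ('c'): new char, reset run to 1
  Position 5 ('a'): new char, reset run to 1
  Position 6 ('b'): new char, reset run to 1
  Position 7 ('b'): continues run of 'b', length=2
  Position 8 ('a'): new char, reset run to 1
  Position 9 ('a'): continues run of 'a', length=2
  Position 10 ('c'): new char, reset run to 1
  Position 11 ('a'): new char, reset run to 1
  Position 12 ('c'): new char, reset run to 1
  Position 13 ('b'): new char, reset run to 1
Longest run: 'c' with length 2

2
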